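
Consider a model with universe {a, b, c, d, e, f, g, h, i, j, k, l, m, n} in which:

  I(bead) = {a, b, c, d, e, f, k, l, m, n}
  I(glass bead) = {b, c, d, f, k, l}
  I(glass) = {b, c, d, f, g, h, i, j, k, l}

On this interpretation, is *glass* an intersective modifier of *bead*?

⟦glass⟧ ∩ ⟦bead⟧ = {b, c, d, f, g, h, i, j, k, l} ∩ {a, b, c, d, e, f, k, l, m, n} = {b, c, d, f, k, l}
Observed ⟦glass bead⟧ = {b, c, d, f, k, l}.
These coincide, so the modifier is intersective here.

yes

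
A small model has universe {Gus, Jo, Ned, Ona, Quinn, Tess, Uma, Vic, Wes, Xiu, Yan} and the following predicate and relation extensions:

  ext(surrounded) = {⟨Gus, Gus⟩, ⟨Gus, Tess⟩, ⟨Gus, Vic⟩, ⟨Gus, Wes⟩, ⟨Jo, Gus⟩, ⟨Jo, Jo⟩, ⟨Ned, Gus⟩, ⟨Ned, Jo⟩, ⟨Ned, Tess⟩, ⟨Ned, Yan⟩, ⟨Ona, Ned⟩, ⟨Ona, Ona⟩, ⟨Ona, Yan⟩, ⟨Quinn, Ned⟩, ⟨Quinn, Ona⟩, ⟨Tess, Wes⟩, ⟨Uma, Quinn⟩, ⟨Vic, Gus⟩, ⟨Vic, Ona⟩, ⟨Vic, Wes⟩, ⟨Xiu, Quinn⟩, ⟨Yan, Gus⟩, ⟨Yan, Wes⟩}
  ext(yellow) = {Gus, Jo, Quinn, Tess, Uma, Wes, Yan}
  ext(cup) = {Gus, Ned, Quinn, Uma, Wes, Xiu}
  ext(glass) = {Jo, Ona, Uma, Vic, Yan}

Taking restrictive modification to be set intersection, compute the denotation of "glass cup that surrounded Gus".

{ }

⟦that surrounded Gus⟧ = {x : ⟨x, Gus⟩ ∈ ⟦surrounded⟧} = {Gus, Jo, Ned, Vic, Yan}
⟦cup⟧ = {Gus, Ned, Quinn, Uma, Wes, Xiu}
… ∩ ⟦that surrounded Gus⟧ = {Gus, Ned, Quinn, Uma, Wes, Xiu} ∩ {Gus, Jo, Ned, Vic, Yan} = {Gus, Ned}
… ∩ ⟦glass⟧ = {Gus, Ned} ∩ {Jo, Ona, Uma, Vic, Yan} = ∅
So ⟦glass cup that surrounded Gus⟧ = { }.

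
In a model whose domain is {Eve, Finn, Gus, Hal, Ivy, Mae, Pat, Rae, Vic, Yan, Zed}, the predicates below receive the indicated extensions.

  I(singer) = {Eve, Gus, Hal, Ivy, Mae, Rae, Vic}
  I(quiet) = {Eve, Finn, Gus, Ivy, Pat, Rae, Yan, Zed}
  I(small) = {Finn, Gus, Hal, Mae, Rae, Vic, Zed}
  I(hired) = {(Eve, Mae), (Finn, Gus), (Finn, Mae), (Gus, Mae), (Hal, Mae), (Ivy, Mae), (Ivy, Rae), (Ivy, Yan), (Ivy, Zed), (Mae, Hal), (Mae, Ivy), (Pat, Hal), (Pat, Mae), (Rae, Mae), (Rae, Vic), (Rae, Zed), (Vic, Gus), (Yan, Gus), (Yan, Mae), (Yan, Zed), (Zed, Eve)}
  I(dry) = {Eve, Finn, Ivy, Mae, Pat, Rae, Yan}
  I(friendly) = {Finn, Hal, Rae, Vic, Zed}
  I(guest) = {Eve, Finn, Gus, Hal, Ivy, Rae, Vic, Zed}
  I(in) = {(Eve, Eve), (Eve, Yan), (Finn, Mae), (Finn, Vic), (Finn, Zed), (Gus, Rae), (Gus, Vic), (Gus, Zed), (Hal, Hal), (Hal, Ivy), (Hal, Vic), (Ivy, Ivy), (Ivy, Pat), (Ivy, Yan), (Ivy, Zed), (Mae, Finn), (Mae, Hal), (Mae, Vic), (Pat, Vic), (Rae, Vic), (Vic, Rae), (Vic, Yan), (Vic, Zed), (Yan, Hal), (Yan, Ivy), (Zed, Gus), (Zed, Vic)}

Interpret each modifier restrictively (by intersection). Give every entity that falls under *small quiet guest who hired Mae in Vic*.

⟦who hired Mae⟧ = {x : ⟨x, Mae⟩ ∈ ⟦hired⟧} = {Eve, Finn, Gus, Hal, Ivy, Pat, Rae, Yan}
⟦in Vic⟧ = {x : ⟨x, Vic⟩ ∈ ⟦in⟧} = {Finn, Gus, Hal, Mae, Pat, Rae, Zed}
⟦guest⟧ = {Eve, Finn, Gus, Hal, Ivy, Rae, Vic, Zed}
… ∩ ⟦who hired Mae⟧ = {Eve, Finn, Gus, Hal, Ivy, Rae, Vic, Zed} ∩ {Eve, Finn, Gus, Hal, Ivy, Pat, Rae, Yan} = {Eve, Finn, Gus, Hal, Ivy, Rae}
… ∩ ⟦in Vic⟧ = {Eve, Finn, Gus, Hal, Ivy, Rae} ∩ {Finn, Gus, Hal, Mae, Pat, Rae, Zed} = {Finn, Gus, Hal, Rae}
… ∩ ⟦small⟧ = {Finn, Gus, Hal, Rae} ∩ {Finn, Gus, Hal, Mae, Rae, Vic, Zed} = {Finn, Gus, Hal, Rae}
… ∩ ⟦quiet⟧ = {Finn, Gus, Hal, Rae} ∩ {Eve, Finn, Gus, Ivy, Pat, Rae, Yan, Zed} = {Finn, Gus, Rae}
So ⟦small quiet guest who hired Mae in Vic⟧ = {Finn, Gus, Rae}.

{Finn, Gus, Rae}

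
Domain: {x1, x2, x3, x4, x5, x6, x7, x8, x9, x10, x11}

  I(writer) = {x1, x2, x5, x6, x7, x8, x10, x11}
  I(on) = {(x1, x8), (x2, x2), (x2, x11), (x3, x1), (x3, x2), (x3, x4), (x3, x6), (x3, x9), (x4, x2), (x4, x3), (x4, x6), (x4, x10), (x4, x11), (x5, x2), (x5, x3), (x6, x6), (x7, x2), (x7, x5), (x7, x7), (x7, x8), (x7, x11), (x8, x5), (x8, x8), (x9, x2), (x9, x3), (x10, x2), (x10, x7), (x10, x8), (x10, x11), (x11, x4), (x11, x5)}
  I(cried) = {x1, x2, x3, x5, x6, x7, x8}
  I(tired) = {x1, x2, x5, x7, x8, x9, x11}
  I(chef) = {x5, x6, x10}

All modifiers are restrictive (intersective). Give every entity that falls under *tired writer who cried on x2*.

{x2, x5, x7}

⟦who cried⟧ = ⟦cried⟧ = {x1, x2, x3, x5, x6, x7, x8}
⟦on x2⟧ = {x : ⟨x, x2⟩ ∈ ⟦on⟧} = {x2, x3, x4, x5, x7, x9, x10}
⟦writer⟧ = {x1, x2, x5, x6, x7, x8, x10, x11}
… ∩ ⟦who cried⟧ = {x1, x2, x5, x6, x7, x8, x10, x11} ∩ {x1, x2, x3, x5, x6, x7, x8} = {x1, x2, x5, x6, x7, x8}
… ∩ ⟦on x2⟧ = {x1, x2, x5, x6, x7, x8} ∩ {x2, x3, x4, x5, x7, x9, x10} = {x2, x5, x7}
… ∩ ⟦tired⟧ = {x2, x5, x7} ∩ {x1, x2, x5, x7, x8, x9, x11} = {x2, x5, x7}
So ⟦tired writer who cried on x2⟧ = {x2, x5, x7}.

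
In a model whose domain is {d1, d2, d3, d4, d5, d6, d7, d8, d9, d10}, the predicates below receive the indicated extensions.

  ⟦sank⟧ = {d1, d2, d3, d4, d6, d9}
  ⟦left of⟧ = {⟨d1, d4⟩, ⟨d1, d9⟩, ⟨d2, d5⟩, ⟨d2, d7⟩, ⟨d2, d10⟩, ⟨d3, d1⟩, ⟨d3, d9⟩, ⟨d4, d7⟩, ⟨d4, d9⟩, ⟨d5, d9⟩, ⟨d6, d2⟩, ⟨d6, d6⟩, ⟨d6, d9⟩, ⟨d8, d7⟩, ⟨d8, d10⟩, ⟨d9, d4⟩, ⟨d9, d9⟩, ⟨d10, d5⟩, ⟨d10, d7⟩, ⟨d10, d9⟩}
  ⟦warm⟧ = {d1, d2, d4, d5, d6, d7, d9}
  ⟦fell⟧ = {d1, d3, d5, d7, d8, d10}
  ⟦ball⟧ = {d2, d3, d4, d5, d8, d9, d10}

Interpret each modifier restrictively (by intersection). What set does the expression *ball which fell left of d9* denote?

{d3, d5, d10}

⟦which fell⟧ = ⟦fell⟧ = {d1, d3, d5, d7, d8, d10}
⟦left of d9⟧ = {x : ⟨x, d9⟩ ∈ ⟦left of⟧} = {d1, d3, d4, d5, d6, d9, d10}
⟦ball⟧ = {d2, d3, d4, d5, d8, d9, d10}
… ∩ ⟦which fell⟧ = {d2, d3, d4, d5, d8, d9, d10} ∩ {d1, d3, d5, d7, d8, d10} = {d3, d5, d8, d10}
… ∩ ⟦left of d9⟧ = {d3, d5, d8, d10} ∩ {d1, d3, d4, d5, d6, d9, d10} = {d3, d5, d10}
So ⟦ball which fell left of d9⟧ = {d3, d5, d10}.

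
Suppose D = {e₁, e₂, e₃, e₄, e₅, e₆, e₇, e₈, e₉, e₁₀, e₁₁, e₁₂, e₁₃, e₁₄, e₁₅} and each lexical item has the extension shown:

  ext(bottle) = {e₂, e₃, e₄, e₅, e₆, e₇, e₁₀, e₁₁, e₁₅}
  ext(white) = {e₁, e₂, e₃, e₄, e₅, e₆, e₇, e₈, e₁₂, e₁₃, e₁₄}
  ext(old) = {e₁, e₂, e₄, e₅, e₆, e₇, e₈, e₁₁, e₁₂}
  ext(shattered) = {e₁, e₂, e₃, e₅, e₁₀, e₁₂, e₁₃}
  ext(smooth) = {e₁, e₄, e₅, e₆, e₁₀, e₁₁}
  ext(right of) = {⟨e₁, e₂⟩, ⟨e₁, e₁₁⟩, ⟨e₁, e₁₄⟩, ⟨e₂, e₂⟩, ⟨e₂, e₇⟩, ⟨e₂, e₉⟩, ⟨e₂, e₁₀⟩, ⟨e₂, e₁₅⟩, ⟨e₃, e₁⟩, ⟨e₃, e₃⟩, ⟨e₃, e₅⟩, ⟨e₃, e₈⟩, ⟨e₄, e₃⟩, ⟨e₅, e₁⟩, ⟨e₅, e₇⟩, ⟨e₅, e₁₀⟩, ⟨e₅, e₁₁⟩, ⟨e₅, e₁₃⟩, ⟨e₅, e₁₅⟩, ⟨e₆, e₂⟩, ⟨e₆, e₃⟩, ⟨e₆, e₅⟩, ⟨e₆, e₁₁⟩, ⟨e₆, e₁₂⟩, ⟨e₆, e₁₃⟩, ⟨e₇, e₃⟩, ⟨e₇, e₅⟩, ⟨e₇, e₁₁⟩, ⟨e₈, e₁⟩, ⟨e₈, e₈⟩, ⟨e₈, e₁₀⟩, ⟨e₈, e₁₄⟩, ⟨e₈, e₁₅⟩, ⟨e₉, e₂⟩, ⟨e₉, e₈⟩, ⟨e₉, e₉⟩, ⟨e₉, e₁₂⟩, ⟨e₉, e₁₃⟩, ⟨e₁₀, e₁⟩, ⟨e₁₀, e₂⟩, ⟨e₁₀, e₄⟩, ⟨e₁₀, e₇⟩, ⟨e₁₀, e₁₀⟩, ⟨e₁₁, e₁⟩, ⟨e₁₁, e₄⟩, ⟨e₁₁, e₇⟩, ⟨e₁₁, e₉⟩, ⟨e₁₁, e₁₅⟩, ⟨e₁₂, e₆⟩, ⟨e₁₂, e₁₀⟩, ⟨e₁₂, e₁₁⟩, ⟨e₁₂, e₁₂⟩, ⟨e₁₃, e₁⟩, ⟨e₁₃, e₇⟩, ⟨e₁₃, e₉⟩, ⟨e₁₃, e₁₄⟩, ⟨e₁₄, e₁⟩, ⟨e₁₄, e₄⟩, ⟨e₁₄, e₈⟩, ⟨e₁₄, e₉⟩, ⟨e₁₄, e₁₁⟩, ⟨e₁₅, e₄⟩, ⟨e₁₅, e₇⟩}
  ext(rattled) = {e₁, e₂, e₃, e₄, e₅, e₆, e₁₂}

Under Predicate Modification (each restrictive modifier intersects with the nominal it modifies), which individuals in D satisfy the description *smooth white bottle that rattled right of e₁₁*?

{e₅, e₆}

⟦that rattled⟧ = ⟦rattled⟧ = {e₁, e₂, e₃, e₄, e₅, e₆, e₁₂}
⟦right of e₁₁⟧ = {x : ⟨x, e₁₁⟩ ∈ ⟦right of⟧} = {e₁, e₅, e₆, e₇, e₁₂, e₁₄}
⟦bottle⟧ = {e₂, e₃, e₄, e₅, e₆, e₇, e₁₀, e₁₁, e₁₅}
… ∩ ⟦that rattled⟧ = {e₂, e₃, e₄, e₅, e₆, e₇, e₁₀, e₁₁, e₁₅} ∩ {e₁, e₂, e₃, e₄, e₅, e₆, e₁₂} = {e₂, e₃, e₄, e₅, e₆}
… ∩ ⟦right of e₁₁⟧ = {e₂, e₃, e₄, e₅, e₆} ∩ {e₁, e₅, e₆, e₇, e₁₂, e₁₄} = {e₅, e₆}
… ∩ ⟦smooth⟧ = {e₅, e₆} ∩ {e₁, e₄, e₅, e₆, e₁₀, e₁₁} = {e₅, e₆}
… ∩ ⟦white⟧ = {e₅, e₆} ∩ {e₁, e₂, e₃, e₄, e₅, e₆, e₇, e₈, e₁₂, e₁₃, e₁₄} = {e₅, e₆}
So ⟦smooth white bottle that rattled right of e₁₁⟧ = {e₅, e₆}.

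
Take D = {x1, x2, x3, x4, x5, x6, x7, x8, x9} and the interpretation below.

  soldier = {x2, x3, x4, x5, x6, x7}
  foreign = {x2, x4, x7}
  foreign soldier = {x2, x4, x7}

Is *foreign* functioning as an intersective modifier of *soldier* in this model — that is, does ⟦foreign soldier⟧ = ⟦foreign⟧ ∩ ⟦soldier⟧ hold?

⟦foreign⟧ ∩ ⟦soldier⟧ = {x2, x4, x7} ∩ {x2, x3, x4, x5, x6, x7} = {x2, x4, x7}
Observed ⟦foreign soldier⟧ = {x2, x4, x7}.
These coincide, so the modifier is intersective here.

yes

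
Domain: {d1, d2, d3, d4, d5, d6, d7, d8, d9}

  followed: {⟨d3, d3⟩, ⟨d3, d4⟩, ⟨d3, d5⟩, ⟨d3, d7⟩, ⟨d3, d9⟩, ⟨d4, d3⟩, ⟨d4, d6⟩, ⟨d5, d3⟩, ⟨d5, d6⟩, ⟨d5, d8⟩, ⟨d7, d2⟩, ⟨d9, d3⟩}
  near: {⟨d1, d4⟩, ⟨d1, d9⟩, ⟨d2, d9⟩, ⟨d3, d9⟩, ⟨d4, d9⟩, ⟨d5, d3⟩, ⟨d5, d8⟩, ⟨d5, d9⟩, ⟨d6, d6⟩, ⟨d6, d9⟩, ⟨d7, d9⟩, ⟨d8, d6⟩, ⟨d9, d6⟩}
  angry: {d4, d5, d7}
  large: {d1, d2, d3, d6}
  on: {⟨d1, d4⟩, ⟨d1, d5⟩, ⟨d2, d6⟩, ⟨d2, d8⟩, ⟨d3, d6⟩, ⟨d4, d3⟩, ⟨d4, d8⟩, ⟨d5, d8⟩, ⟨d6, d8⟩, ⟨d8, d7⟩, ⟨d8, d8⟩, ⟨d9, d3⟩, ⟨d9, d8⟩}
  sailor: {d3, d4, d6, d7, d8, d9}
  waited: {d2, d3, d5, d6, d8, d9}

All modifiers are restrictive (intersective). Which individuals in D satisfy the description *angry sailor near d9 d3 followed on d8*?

{d4}

⟦near d9⟧ = {x : ⟨x, d9⟩ ∈ ⟦near⟧} = {d1, d2, d3, d4, d5, d6, d7}
⟦d3 followed⟧ = {x : ⟨d3, x⟩ ∈ ⟦followed⟧} = {d3, d4, d5, d7, d9}
⟦on d8⟧ = {x : ⟨x, d8⟩ ∈ ⟦on⟧} = {d2, d4, d5, d6, d8, d9}
⟦sailor⟧ = {d3, d4, d6, d7, d8, d9}
… ∩ ⟦near d9⟧ = {d3, d4, d6, d7, d8, d9} ∩ {d1, d2, d3, d4, d5, d6, d7} = {d3, d4, d6, d7}
… ∩ ⟦d3 followed⟧ = {d3, d4, d6, d7} ∩ {d3, d4, d5, d7, d9} = {d3, d4, d7}
… ∩ ⟦on d8⟧ = {d3, d4, d7} ∩ {d2, d4, d5, d6, d8, d9} = {d4}
… ∩ ⟦angry⟧ = {d4} ∩ {d4, d5, d7} = {d4}
So ⟦angry sailor near d9 d3 followed on d8⟧ = {d4}.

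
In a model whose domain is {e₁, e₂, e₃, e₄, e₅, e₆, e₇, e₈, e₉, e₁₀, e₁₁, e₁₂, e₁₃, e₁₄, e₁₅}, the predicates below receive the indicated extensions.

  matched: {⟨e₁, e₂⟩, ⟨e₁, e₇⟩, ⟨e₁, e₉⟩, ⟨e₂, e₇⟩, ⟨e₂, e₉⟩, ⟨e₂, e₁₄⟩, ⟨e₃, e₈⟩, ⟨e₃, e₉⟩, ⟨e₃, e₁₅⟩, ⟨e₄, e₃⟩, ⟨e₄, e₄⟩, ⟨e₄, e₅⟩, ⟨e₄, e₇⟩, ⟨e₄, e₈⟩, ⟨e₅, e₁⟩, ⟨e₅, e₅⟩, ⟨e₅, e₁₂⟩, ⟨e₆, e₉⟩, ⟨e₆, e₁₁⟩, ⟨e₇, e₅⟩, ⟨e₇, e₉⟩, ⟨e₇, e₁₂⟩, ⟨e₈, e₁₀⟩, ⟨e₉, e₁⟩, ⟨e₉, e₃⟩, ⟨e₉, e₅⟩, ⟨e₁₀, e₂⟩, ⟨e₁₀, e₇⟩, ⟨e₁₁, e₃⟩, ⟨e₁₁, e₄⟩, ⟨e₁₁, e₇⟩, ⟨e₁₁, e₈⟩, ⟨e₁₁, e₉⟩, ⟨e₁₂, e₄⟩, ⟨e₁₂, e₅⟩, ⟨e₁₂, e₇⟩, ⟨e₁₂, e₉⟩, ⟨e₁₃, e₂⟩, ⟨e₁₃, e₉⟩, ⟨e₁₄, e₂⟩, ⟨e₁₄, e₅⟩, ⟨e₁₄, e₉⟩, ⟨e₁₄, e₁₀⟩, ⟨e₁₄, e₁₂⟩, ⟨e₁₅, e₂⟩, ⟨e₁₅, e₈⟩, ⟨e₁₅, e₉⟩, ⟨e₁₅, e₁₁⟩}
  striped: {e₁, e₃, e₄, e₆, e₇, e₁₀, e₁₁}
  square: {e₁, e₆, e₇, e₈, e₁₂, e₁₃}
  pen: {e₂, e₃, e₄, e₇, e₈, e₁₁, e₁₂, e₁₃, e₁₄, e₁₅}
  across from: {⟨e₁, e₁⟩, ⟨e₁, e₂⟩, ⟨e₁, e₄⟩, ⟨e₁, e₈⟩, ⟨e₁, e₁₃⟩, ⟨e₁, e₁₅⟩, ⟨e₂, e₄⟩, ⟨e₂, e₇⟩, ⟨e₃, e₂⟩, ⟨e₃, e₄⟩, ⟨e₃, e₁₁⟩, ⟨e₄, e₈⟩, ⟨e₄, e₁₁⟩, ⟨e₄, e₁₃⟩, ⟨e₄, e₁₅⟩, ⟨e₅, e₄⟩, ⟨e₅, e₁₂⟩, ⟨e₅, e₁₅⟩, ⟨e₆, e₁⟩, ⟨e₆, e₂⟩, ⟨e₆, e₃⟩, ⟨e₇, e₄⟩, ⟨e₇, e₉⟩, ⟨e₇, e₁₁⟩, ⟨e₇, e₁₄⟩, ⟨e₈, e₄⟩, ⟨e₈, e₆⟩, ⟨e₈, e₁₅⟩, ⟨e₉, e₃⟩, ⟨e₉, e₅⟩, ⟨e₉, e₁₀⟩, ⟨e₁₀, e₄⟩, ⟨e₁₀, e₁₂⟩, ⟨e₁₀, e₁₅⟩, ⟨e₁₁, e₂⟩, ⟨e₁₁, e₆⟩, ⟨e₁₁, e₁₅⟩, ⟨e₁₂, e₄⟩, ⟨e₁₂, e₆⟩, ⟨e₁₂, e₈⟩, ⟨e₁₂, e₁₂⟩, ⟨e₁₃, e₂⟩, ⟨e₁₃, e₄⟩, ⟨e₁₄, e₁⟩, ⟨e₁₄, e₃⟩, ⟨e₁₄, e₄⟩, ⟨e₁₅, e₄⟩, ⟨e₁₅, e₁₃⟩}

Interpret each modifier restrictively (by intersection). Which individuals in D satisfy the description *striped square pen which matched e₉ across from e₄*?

⟦which matched e₉⟧ = {x : ⟨x, e₉⟩ ∈ ⟦matched⟧} = {e₁, e₂, e₃, e₆, e₇, e₁₁, e₁₂, e₁₃, e₁₄, e₁₅}
⟦across from e₄⟧ = {x : ⟨x, e₄⟩ ∈ ⟦across from⟧} = {e₁, e₂, e₃, e₅, e₇, e₈, e₁₀, e₁₂, e₁₃, e₁₄, e₁₅}
⟦pen⟧ = {e₂, e₃, e₄, e₇, e₈, e₁₁, e₁₂, e₁₃, e₁₄, e₁₅}
… ∩ ⟦which matched e₉⟧ = {e₂, e₃, e₄, e₇, e₈, e₁₁, e₁₂, e₁₃, e₁₄, e₁₅} ∩ {e₁, e₂, e₃, e₆, e₇, e₁₁, e₁₂, e₁₃, e₁₄, e₁₅} = {e₂, e₃, e₇, e₁₁, e₁₂, e₁₃, e₁₄, e₁₅}
… ∩ ⟦across from e₄⟧ = {e₂, e₃, e₇, e₁₁, e₁₂, e₁₃, e₁₄, e₁₅} ∩ {e₁, e₂, e₃, e₅, e₇, e₈, e₁₀, e₁₂, e₁₃, e₁₄, e₁₅} = {e₂, e₃, e₇, e₁₂, e₁₃, e₁₄, e₁₅}
… ∩ ⟦striped⟧ = {e₂, e₃, e₇, e₁₂, e₁₃, e₁₄, e₁₅} ∩ {e₁, e₃, e₄, e₆, e₇, e₁₀, e₁₁} = {e₃, e₇}
… ∩ ⟦square⟧ = {e₃, e₇} ∩ {e₁, e₆, e₇, e₈, e₁₂, e₁₃} = {e₇}
So ⟦striped square pen which matched e₉ across from e₄⟧ = {e₇}.

{e₇}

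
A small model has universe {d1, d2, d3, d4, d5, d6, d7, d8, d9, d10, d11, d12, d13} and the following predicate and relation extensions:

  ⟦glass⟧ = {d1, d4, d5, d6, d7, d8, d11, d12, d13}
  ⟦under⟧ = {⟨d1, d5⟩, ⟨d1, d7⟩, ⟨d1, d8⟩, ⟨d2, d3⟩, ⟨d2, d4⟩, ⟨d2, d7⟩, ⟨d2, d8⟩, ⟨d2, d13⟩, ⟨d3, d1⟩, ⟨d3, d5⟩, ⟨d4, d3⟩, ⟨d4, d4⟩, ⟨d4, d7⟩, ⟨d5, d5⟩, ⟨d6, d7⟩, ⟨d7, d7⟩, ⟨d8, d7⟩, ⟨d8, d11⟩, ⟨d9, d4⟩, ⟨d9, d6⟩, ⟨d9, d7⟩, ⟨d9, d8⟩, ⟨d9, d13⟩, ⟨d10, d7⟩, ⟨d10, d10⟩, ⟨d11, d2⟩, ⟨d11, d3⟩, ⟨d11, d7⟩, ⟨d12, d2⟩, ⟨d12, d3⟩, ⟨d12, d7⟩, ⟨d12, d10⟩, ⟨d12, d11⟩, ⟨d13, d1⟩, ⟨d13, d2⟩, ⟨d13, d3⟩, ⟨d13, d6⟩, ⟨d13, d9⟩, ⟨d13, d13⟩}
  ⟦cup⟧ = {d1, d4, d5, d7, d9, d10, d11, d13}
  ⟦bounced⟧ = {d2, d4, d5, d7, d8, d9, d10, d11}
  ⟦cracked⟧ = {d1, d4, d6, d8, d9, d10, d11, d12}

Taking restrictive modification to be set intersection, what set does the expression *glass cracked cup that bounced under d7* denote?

⟦that bounced⟧ = ⟦bounced⟧ = {d2, d4, d5, d7, d8, d9, d10, d11}
⟦under d7⟧ = {x : ⟨x, d7⟩ ∈ ⟦under⟧} = {d1, d2, d4, d6, d7, d8, d9, d10, d11, d12}
⟦cup⟧ = {d1, d4, d5, d7, d9, d10, d11, d13}
… ∩ ⟦that bounced⟧ = {d1, d4, d5, d7, d9, d10, d11, d13} ∩ {d2, d4, d5, d7, d8, d9, d10, d11} = {d4, d5, d7, d9, d10, d11}
… ∩ ⟦under d7⟧ = {d4, d5, d7, d9, d10, d11} ∩ {d1, d2, d4, d6, d7, d8, d9, d10, d11, d12} = {d4, d7, d9, d10, d11}
… ∩ ⟦glass⟧ = {d4, d7, d9, d10, d11} ∩ {d1, d4, d5, d6, d7, d8, d11, d12, d13} = {d4, d7, d11}
… ∩ ⟦cracked⟧ = {d4, d7, d11} ∩ {d1, d4, d6, d8, d9, d10, d11, d12} = {d4, d11}
So ⟦glass cracked cup that bounced under d7⟧ = {d4, d11}.

{d4, d11}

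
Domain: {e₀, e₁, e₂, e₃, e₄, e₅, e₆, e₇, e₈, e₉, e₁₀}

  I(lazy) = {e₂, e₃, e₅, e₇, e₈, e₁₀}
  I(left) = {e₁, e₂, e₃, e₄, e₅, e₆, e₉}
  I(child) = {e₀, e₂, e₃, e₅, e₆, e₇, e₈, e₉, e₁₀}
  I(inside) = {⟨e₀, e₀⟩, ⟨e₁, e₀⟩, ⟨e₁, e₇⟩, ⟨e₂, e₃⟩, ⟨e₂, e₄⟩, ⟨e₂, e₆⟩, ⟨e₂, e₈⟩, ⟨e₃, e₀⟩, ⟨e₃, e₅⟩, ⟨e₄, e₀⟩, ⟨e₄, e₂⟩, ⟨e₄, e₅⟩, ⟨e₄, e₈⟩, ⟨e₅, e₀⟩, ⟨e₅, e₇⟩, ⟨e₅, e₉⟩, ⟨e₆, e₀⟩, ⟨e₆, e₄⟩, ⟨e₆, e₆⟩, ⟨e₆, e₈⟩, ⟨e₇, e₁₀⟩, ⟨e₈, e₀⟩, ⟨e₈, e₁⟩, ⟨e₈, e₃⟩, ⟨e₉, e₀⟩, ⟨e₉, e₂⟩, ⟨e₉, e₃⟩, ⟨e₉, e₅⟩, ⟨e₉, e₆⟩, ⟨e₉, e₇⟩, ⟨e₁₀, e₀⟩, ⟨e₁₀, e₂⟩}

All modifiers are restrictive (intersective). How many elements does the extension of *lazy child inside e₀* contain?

4

⟦inside e₀⟧ = {x : ⟨x, e₀⟩ ∈ ⟦inside⟧} = {e₀, e₁, e₃, e₄, e₅, e₆, e₈, e₉, e₁₀}
⟦child⟧ = {e₀, e₂, e₃, e₅, e₆, e₇, e₈, e₉, e₁₀}
… ∩ ⟦inside e₀⟧ = {e₀, e₂, e₃, e₅, e₆, e₇, e₈, e₉, e₁₀} ∩ {e₀, e₁, e₃, e₄, e₅, e₆, e₈, e₉, e₁₀} = {e₀, e₃, e₅, e₆, e₈, e₉, e₁₀}
… ∩ ⟦lazy⟧ = {e₀, e₃, e₅, e₆, e₈, e₉, e₁₀} ∩ {e₂, e₃, e₅, e₇, e₈, e₁₀} = {e₃, e₅, e₈, e₁₀}
⟦lazy child inside e₀⟧ = {e₃, e₅, e₈, e₁₀}, so the cardinality is 4.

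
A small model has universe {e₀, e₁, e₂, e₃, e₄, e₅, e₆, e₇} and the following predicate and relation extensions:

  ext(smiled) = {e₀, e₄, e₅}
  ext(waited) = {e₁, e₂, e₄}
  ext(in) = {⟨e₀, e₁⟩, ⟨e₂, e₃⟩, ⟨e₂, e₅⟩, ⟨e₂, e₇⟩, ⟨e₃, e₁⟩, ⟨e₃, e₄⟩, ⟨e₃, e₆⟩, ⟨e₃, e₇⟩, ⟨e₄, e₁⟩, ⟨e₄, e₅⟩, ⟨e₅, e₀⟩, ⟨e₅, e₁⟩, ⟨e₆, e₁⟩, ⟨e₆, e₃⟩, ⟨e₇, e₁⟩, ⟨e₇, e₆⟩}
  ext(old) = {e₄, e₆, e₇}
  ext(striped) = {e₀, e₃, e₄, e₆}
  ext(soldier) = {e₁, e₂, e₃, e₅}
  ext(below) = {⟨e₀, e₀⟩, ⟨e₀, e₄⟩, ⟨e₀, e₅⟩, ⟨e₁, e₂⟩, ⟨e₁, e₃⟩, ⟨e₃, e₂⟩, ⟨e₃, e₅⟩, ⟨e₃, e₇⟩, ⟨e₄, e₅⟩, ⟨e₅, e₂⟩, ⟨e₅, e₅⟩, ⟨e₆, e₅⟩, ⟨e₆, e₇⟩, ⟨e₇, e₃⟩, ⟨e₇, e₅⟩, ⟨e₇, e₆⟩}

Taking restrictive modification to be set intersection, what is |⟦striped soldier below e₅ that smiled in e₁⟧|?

⟦below e₅⟧ = {x : ⟨x, e₅⟩ ∈ ⟦below⟧} = {e₀, e₃, e₄, e₅, e₆, e₇}
⟦that smiled⟧ = ⟦smiled⟧ = {e₀, e₄, e₅}
⟦in e₁⟧ = {x : ⟨x, e₁⟩ ∈ ⟦in⟧} = {e₀, e₃, e₄, e₅, e₆, e₇}
⟦soldier⟧ = {e₁, e₂, e₃, e₅}
… ∩ ⟦below e₅⟧ = {e₁, e₂, e₃, e₅} ∩ {e₀, e₃, e₄, e₅, e₆, e₇} = {e₃, e₅}
… ∩ ⟦that smiled⟧ = {e₃, e₅} ∩ {e₀, e₄, e₅} = {e₅}
… ∩ ⟦in e₁⟧ = {e₅} ∩ {e₀, e₃, e₄, e₅, e₆, e₇} = {e₅}
… ∩ ⟦striped⟧ = {e₅} ∩ {e₀, e₃, e₄, e₆} = ∅
⟦striped soldier below e₅ that smiled in e₁⟧ = ∅, so the cardinality is 0.

0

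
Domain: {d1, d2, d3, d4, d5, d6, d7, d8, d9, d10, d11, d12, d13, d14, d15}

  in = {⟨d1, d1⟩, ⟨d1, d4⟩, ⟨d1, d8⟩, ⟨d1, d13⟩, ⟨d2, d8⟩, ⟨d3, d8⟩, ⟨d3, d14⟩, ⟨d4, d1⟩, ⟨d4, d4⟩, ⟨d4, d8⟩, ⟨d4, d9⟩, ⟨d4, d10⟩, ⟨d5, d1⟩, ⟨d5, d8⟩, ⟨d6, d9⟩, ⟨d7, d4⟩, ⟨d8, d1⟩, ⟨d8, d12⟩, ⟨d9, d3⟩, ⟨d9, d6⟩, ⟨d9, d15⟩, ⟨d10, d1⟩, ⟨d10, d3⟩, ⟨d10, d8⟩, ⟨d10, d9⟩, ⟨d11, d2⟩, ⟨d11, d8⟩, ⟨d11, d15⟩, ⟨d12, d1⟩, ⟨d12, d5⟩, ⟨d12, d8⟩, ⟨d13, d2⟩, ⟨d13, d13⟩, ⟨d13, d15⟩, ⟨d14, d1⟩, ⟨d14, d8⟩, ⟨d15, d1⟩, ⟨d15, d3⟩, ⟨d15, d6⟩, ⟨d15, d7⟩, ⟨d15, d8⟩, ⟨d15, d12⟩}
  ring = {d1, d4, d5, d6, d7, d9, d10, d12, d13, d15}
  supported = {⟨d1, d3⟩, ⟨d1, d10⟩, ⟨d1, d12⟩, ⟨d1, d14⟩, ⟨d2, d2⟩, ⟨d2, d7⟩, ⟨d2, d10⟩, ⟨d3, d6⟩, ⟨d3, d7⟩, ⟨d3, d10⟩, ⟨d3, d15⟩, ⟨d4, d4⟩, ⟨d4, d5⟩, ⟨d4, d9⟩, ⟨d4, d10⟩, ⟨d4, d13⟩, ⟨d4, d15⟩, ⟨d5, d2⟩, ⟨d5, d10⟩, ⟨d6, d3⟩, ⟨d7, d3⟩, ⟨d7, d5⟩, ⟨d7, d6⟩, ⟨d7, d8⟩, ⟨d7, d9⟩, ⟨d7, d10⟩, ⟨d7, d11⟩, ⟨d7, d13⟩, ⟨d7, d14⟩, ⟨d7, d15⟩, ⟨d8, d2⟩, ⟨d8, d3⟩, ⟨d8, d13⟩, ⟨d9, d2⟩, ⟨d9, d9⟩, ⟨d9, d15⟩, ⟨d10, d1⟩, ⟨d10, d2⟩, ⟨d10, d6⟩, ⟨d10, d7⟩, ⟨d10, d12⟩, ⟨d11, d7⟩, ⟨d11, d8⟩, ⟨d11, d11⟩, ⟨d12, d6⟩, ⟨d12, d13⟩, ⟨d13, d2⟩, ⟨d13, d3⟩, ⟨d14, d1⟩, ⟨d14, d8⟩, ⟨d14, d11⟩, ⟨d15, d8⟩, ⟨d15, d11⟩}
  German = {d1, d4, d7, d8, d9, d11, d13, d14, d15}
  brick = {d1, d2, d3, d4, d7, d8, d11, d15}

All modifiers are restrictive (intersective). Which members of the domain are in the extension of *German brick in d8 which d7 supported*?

⟦in d8⟧ = {x : ⟨x, d8⟩ ∈ ⟦in⟧} = {d1, d2, d3, d4, d5, d10, d11, d12, d14, d15}
⟦which d7 supported⟧ = {x : ⟨d7, x⟩ ∈ ⟦supported⟧} = {d3, d5, d6, d8, d9, d10, d11, d13, d14, d15}
⟦brick⟧ = {d1, d2, d3, d4, d7, d8, d11, d15}
… ∩ ⟦in d8⟧ = {d1, d2, d3, d4, d7, d8, d11, d15} ∩ {d1, d2, d3, d4, d5, d10, d11, d12, d14, d15} = {d1, d2, d3, d4, d11, d15}
… ∩ ⟦which d7 supported⟧ = {d1, d2, d3, d4, d11, d15} ∩ {d3, d5, d6, d8, d9, d10, d11, d13, d14, d15} = {d3, d11, d15}
… ∩ ⟦German⟧ = {d3, d11, d15} ∩ {d1, d4, d7, d8, d9, d11, d13, d14, d15} = {d11, d15}
So ⟦German brick in d8 which d7 supported⟧ = {d11, d15}.

{d11, d15}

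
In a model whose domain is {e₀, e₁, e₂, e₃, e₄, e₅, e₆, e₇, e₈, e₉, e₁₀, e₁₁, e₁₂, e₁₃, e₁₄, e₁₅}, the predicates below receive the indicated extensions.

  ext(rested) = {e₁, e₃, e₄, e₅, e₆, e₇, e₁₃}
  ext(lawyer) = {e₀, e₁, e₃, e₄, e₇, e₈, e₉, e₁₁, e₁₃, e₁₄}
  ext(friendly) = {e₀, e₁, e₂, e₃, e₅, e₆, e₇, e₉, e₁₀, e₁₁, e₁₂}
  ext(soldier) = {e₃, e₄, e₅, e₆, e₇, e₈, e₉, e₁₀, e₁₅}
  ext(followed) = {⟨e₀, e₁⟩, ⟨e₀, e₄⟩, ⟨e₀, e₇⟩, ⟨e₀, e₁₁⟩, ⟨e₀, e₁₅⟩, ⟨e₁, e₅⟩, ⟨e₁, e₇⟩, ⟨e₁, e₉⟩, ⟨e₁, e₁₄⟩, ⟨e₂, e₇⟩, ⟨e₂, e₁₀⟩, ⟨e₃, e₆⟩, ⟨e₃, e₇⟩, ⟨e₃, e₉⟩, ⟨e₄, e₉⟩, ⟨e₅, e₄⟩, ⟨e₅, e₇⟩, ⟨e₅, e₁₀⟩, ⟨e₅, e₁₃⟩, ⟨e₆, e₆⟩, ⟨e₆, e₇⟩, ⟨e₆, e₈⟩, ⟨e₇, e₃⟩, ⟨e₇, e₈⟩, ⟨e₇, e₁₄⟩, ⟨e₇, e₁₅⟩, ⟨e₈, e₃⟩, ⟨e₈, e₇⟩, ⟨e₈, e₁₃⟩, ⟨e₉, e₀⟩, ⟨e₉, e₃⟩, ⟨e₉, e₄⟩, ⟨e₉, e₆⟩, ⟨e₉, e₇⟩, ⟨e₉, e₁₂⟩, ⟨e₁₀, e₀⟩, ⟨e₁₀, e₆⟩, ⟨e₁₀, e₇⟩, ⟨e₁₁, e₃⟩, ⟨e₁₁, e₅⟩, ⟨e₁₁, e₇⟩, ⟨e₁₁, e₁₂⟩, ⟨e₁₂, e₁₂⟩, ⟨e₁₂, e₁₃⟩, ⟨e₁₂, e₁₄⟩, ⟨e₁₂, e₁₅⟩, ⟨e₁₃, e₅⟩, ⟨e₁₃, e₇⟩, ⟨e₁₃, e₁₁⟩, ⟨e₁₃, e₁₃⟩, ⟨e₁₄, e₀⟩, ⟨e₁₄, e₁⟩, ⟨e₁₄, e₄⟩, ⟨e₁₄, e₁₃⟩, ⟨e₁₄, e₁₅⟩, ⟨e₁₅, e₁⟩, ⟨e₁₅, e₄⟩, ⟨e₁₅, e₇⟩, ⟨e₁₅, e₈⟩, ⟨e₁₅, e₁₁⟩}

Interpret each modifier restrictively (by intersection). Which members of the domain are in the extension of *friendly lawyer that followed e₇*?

{e₀, e₁, e₃, e₉, e₁₁}

⟦that followed e₇⟧ = {x : ⟨x, e₇⟩ ∈ ⟦followed⟧} = {e₀, e₁, e₂, e₃, e₅, e₆, e₈, e₉, e₁₀, e₁₁, e₁₃, e₁₅}
⟦lawyer⟧ = {e₀, e₁, e₃, e₄, e₇, e₈, e₉, e₁₁, e₁₃, e₁₄}
… ∩ ⟦that followed e₇⟧ = {e₀, e₁, e₃, e₄, e₇, e₈, e₉, e₁₁, e₁₃, e₁₄} ∩ {e₀, e₁, e₂, e₃, e₅, e₆, e₈, e₉, e₁₀, e₁₁, e₁₃, e₁₅} = {e₀, e₁, e₃, e₈, e₉, e₁₁, e₁₃}
… ∩ ⟦friendly⟧ = {e₀, e₁, e₃, e₈, e₉, e₁₁, e₁₃} ∩ {e₀, e₁, e₂, e₃, e₅, e₆, e₇, e₉, e₁₀, e₁₁, e₁₂} = {e₀, e₁, e₃, e₉, e₁₁}
So ⟦friendly lawyer that followed e₇⟧ = {e₀, e₁, e₃, e₉, e₁₁}.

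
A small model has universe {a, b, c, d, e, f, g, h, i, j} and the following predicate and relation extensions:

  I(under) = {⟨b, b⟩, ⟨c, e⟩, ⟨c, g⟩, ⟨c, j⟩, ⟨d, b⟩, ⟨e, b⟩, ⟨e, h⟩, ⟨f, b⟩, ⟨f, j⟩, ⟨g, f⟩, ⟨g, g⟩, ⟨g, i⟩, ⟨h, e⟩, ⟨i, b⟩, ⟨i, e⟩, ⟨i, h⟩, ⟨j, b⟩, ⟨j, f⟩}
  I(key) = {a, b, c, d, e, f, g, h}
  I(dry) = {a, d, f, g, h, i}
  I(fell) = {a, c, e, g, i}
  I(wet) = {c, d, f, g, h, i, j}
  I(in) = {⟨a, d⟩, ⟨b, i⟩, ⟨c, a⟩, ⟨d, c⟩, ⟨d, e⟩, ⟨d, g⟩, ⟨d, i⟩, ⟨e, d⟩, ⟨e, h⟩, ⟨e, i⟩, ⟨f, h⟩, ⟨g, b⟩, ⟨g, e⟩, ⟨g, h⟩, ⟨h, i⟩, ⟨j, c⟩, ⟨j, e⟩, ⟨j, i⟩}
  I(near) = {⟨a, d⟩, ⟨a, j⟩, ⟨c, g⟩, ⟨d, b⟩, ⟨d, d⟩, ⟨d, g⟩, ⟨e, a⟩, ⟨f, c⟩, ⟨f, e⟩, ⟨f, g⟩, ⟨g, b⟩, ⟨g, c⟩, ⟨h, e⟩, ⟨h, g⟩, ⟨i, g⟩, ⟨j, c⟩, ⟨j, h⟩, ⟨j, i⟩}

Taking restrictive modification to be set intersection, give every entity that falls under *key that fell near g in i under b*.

⟦that fell⟧ = ⟦fell⟧ = {a, c, e, g, i}
⟦near g⟧ = {x : ⟨x, g⟩ ∈ ⟦near⟧} = {c, d, f, h, i}
⟦in i⟧ = {x : ⟨x, i⟩ ∈ ⟦in⟧} = {b, d, e, h, j}
⟦under b⟧ = {x : ⟨x, b⟩ ∈ ⟦under⟧} = {b, d, e, f, i, j}
⟦key⟧ = {a, b, c, d, e, f, g, h}
… ∩ ⟦that fell⟧ = {a, b, c, d, e, f, g, h} ∩ {a, c, e, g, i} = {a, c, e, g}
… ∩ ⟦near g⟧ = {a, c, e, g} ∩ {c, d, f, h, i} = {c}
… ∩ ⟦in i⟧ = {c} ∩ {b, d, e, h, j} = ∅
… ∩ ⟦under b⟧ = ∅ ∩ {b, d, e, f, i, j} = ∅
So ⟦key that fell near g in i under b⟧ = { }.

{ }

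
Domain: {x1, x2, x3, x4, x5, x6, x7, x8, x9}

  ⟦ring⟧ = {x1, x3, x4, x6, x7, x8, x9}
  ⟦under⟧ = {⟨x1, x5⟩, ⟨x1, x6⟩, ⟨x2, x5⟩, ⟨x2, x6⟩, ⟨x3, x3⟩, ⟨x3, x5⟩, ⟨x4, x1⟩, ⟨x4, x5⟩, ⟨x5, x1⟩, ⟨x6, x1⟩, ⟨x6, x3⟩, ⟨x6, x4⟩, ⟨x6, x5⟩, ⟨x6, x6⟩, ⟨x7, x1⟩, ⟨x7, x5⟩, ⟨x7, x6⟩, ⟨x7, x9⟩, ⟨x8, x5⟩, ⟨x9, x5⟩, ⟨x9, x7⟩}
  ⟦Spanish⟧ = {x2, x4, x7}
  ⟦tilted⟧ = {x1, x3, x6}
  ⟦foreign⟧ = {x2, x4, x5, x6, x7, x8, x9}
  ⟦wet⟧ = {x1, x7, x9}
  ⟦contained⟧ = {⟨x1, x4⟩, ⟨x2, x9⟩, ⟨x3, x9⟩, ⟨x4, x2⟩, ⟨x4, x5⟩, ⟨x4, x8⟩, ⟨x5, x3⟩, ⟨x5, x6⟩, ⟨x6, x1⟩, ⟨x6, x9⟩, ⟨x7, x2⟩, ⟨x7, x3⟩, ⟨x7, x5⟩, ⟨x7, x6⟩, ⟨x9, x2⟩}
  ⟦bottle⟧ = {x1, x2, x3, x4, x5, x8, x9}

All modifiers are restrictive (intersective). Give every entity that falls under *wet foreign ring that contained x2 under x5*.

⟦that contained x2⟧ = {x : ⟨x, x2⟩ ∈ ⟦contained⟧} = {x4, x7, x9}
⟦under x5⟧ = {x : ⟨x, x5⟩ ∈ ⟦under⟧} = {x1, x2, x3, x4, x6, x7, x8, x9}
⟦ring⟧ = {x1, x3, x4, x6, x7, x8, x9}
… ∩ ⟦that contained x2⟧ = {x1, x3, x4, x6, x7, x8, x9} ∩ {x4, x7, x9} = {x4, x7, x9}
… ∩ ⟦under x5⟧ = {x4, x7, x9} ∩ {x1, x2, x3, x4, x6, x7, x8, x9} = {x4, x7, x9}
… ∩ ⟦wet⟧ = {x4, x7, x9} ∩ {x1, x7, x9} = {x7, x9}
… ∩ ⟦foreign⟧ = {x7, x9} ∩ {x2, x4, x5, x6, x7, x8, x9} = {x7, x9}
So ⟦wet foreign ring that contained x2 under x5⟧ = {x7, x9}.

{x7, x9}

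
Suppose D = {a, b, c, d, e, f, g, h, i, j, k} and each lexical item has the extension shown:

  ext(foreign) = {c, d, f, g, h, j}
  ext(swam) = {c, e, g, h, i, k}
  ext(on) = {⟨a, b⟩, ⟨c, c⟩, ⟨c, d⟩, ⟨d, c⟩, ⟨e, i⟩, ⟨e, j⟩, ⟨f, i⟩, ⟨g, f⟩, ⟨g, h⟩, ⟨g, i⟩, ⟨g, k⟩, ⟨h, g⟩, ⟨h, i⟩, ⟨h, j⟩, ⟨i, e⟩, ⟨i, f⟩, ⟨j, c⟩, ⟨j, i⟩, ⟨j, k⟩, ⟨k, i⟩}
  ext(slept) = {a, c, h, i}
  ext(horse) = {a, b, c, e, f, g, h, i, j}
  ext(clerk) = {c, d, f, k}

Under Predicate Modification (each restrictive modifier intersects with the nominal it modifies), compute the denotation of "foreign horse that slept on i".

⟦that slept⟧ = ⟦slept⟧ = {a, c, h, i}
⟦on i⟧ = {x : ⟨x, i⟩ ∈ ⟦on⟧} = {e, f, g, h, j, k}
⟦horse⟧ = {a, b, c, e, f, g, h, i, j}
… ∩ ⟦that slept⟧ = {a, b, c, e, f, g, h, i, j} ∩ {a, c, h, i} = {a, c, h, i}
… ∩ ⟦on i⟧ = {a, c, h, i} ∩ {e, f, g, h, j, k} = {h}
… ∩ ⟦foreign⟧ = {h} ∩ {c, d, f, g, h, j} = {h}
So ⟦foreign horse that slept on i⟧ = {h}.

{h}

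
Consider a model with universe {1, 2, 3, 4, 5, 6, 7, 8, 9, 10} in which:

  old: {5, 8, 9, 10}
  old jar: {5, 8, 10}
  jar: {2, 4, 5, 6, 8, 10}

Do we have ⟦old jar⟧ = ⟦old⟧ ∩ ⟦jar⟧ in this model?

⟦old⟧ ∩ ⟦jar⟧ = {5, 8, 9, 10} ∩ {2, 4, 5, 6, 8, 10} = {5, 8, 10}
Observed ⟦old jar⟧ = {5, 8, 10}.
These coincide, so the modifier is intersective here.

yes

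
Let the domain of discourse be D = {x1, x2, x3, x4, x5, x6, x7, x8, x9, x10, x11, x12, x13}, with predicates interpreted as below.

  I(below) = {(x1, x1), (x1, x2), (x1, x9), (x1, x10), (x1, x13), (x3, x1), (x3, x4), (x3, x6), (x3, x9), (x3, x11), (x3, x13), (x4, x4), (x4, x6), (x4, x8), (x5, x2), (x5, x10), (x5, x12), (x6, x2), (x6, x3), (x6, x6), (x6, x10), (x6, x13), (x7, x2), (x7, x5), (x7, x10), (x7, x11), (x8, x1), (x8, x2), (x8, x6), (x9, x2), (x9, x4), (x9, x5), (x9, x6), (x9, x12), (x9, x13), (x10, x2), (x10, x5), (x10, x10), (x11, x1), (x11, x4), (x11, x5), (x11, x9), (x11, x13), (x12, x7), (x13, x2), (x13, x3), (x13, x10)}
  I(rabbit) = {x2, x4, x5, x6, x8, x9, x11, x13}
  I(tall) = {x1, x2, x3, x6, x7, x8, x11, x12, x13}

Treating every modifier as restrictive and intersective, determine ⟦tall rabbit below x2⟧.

{x6, x8, x13}

⟦below x2⟧ = {x : ⟨x, x2⟩ ∈ ⟦below⟧} = {x1, x5, x6, x7, x8, x9, x10, x13}
⟦rabbit⟧ = {x2, x4, x5, x6, x8, x9, x11, x13}
… ∩ ⟦below x2⟧ = {x2, x4, x5, x6, x8, x9, x11, x13} ∩ {x1, x5, x6, x7, x8, x9, x10, x13} = {x5, x6, x8, x9, x13}
… ∩ ⟦tall⟧ = {x5, x6, x8, x9, x13} ∩ {x1, x2, x3, x6, x7, x8, x11, x12, x13} = {x6, x8, x13}
So ⟦tall rabbit below x2⟧ = {x6, x8, x13}.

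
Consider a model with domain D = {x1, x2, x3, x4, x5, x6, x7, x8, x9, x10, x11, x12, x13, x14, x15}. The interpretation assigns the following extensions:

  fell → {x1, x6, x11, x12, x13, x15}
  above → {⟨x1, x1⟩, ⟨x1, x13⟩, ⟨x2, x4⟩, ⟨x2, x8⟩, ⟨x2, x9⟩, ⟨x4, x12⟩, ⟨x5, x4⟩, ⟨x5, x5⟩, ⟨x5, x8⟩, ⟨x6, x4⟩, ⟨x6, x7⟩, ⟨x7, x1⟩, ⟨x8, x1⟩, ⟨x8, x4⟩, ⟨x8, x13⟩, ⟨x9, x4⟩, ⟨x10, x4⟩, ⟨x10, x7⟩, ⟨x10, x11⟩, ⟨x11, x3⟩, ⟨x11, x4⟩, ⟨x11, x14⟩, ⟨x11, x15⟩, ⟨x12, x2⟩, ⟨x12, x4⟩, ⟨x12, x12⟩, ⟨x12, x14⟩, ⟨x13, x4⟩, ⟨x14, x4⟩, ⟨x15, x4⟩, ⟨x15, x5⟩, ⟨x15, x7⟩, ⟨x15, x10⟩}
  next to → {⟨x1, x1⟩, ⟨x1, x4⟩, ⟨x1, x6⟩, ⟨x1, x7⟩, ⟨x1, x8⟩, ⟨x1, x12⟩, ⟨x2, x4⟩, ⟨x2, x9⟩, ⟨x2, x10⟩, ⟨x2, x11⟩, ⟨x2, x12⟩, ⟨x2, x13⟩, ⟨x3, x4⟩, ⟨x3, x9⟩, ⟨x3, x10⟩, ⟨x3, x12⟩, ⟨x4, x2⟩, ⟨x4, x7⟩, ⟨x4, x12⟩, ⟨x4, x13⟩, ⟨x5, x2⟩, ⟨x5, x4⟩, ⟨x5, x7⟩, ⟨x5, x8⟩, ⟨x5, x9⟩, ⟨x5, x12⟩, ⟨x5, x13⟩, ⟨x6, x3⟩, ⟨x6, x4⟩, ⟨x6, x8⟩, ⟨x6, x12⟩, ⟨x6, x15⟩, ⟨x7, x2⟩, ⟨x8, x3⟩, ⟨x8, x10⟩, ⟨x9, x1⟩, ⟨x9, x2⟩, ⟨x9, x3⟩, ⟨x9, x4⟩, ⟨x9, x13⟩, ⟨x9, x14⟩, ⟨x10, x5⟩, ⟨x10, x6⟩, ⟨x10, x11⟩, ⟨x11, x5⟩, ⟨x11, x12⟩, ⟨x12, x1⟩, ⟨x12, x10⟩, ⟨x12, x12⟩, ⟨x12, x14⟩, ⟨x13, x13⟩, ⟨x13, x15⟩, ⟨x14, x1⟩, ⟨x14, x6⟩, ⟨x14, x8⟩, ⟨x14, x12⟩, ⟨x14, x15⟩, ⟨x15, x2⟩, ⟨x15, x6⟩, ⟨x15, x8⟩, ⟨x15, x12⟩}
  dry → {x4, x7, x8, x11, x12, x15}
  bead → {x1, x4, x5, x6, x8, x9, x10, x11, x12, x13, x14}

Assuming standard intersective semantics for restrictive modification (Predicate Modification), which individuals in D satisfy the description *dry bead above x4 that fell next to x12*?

⟦above x4⟧ = {x : ⟨x, x4⟩ ∈ ⟦above⟧} = {x2, x5, x6, x8, x9, x10, x11, x12, x13, x14, x15}
⟦that fell⟧ = ⟦fell⟧ = {x1, x6, x11, x12, x13, x15}
⟦next to x12⟧ = {x : ⟨x, x12⟩ ∈ ⟦next to⟧} = {x1, x2, x3, x4, x5, x6, x11, x12, x14, x15}
⟦bead⟧ = {x1, x4, x5, x6, x8, x9, x10, x11, x12, x13, x14}
… ∩ ⟦above x4⟧ = {x1, x4, x5, x6, x8, x9, x10, x11, x12, x13, x14} ∩ {x2, x5, x6, x8, x9, x10, x11, x12, x13, x14, x15} = {x5, x6, x8, x9, x10, x11, x12, x13, x14}
… ∩ ⟦that fell⟧ = {x5, x6, x8, x9, x10, x11, x12, x13, x14} ∩ {x1, x6, x11, x12, x13, x15} = {x6, x11, x12, x13}
… ∩ ⟦next to x12⟧ = {x6, x11, x12, x13} ∩ {x1, x2, x3, x4, x5, x6, x11, x12, x14, x15} = {x6, x11, x12}
… ∩ ⟦dry⟧ = {x6, x11, x12} ∩ {x4, x7, x8, x11, x12, x15} = {x11, x12}
So ⟦dry bead above x4 that fell next to x12⟧ = {x11, x12}.

{x11, x12}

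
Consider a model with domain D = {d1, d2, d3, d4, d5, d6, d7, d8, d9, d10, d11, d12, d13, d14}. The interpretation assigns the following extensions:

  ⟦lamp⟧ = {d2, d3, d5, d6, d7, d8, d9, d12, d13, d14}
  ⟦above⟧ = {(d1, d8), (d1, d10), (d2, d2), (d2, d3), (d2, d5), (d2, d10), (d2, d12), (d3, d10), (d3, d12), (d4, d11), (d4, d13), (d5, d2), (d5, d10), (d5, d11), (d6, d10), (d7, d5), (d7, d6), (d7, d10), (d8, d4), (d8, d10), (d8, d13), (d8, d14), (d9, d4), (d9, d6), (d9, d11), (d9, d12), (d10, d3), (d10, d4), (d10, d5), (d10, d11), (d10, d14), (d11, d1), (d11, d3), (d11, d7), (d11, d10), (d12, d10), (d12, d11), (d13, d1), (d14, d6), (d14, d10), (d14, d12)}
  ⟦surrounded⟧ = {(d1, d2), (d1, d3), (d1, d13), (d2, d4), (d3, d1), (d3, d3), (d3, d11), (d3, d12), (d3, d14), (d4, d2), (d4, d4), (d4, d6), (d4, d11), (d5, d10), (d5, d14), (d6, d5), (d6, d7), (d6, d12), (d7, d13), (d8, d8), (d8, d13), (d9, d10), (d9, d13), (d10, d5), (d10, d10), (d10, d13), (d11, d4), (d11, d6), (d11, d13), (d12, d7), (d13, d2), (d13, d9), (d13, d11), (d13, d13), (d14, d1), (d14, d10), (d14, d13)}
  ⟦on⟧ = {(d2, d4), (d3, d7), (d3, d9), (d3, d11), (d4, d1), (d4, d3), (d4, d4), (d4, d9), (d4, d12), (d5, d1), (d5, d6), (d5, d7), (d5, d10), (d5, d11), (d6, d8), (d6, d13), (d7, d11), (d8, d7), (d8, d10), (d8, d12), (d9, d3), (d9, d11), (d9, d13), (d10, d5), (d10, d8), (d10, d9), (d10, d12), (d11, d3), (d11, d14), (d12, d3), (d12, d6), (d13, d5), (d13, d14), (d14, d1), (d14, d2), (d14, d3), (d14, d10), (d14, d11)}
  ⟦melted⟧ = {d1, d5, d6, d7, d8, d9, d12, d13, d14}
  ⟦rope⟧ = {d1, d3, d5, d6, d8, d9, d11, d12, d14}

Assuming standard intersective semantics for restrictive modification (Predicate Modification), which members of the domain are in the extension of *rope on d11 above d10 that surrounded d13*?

⟦on d11⟧ = {x : ⟨x, d11⟩ ∈ ⟦on⟧} = {d3, d5, d7, d9, d14}
⟦above d10⟧ = {x : ⟨x, d10⟩ ∈ ⟦above⟧} = {d1, d2, d3, d5, d6, d7, d8, d11, d12, d14}
⟦that surrounded d13⟧ = {x : ⟨x, d13⟩ ∈ ⟦surrounded⟧} = {d1, d7, d8, d9, d10, d11, d13, d14}
⟦rope⟧ = {d1, d3, d5, d6, d8, d9, d11, d12, d14}
… ∩ ⟦on d11⟧ = {d1, d3, d5, d6, d8, d9, d11, d12, d14} ∩ {d3, d5, d7, d9, d14} = {d3, d5, d9, d14}
… ∩ ⟦above d10⟧ = {d3, d5, d9, d14} ∩ {d1, d2, d3, d5, d6, d7, d8, d11, d12, d14} = {d3, d5, d14}
… ∩ ⟦that surrounded d13⟧ = {d3, d5, d14} ∩ {d1, d7, d8, d9, d10, d11, d13, d14} = {d14}
So ⟦rope on d11 above d10 that surrounded d13⟧ = {d14}.

{d14}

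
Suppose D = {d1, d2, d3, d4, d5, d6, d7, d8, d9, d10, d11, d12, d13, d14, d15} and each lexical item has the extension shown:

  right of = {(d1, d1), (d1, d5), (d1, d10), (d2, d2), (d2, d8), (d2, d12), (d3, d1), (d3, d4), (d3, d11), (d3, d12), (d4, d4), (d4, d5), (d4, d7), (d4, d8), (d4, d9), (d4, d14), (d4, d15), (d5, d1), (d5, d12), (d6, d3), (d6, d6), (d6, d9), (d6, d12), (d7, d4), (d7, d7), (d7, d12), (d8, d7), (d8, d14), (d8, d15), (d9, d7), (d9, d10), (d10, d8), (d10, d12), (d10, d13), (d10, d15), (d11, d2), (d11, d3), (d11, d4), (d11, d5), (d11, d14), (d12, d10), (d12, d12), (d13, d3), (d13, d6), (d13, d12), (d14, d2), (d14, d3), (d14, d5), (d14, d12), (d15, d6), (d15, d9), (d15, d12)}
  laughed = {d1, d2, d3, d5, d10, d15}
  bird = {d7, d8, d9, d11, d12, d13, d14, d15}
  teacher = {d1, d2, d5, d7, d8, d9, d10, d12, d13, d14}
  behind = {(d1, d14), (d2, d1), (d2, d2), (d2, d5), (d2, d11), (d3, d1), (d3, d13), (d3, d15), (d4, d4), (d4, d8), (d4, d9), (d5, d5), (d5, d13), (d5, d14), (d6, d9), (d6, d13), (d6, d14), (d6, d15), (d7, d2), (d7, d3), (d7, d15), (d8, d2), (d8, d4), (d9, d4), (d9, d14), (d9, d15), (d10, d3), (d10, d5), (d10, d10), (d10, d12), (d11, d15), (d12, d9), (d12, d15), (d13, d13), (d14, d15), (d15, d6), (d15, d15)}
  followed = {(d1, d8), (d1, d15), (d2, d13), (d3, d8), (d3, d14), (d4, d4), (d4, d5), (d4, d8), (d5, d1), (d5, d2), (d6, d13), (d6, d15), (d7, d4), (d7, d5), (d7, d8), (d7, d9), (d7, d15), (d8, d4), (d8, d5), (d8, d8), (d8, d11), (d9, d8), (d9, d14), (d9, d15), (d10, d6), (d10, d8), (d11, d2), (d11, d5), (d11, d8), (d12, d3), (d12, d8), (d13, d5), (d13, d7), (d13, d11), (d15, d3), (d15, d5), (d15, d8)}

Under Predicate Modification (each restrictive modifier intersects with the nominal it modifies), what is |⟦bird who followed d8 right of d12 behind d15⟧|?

3

⟦who followed d8⟧ = {x : ⟨x, d8⟩ ∈ ⟦followed⟧} = {d1, d3, d4, d7, d8, d9, d10, d11, d12, d15}
⟦right of d12⟧ = {x : ⟨x, d12⟩ ∈ ⟦right of⟧} = {d2, d3, d5, d6, d7, d10, d12, d13, d14, d15}
⟦behind d15⟧ = {x : ⟨x, d15⟩ ∈ ⟦behind⟧} = {d3, d6, d7, d9, d11, d12, d14, d15}
⟦bird⟧ = {d7, d8, d9, d11, d12, d13, d14, d15}
… ∩ ⟦who followed d8⟧ = {d7, d8, d9, d11, d12, d13, d14, d15} ∩ {d1, d3, d4, d7, d8, d9, d10, d11, d12, d15} = {d7, d8, d9, d11, d12, d15}
… ∩ ⟦right of d12⟧ = {d7, d8, d9, d11, d12, d15} ∩ {d2, d3, d5, d6, d7, d10, d12, d13, d14, d15} = {d7, d12, d15}
… ∩ ⟦behind d15⟧ = {d7, d12, d15} ∩ {d3, d6, d7, d9, d11, d12, d14, d15} = {d7, d12, d15}
⟦bird who followed d8 right of d12 behind d15⟧ = {d7, d12, d15}, so the cardinality is 3.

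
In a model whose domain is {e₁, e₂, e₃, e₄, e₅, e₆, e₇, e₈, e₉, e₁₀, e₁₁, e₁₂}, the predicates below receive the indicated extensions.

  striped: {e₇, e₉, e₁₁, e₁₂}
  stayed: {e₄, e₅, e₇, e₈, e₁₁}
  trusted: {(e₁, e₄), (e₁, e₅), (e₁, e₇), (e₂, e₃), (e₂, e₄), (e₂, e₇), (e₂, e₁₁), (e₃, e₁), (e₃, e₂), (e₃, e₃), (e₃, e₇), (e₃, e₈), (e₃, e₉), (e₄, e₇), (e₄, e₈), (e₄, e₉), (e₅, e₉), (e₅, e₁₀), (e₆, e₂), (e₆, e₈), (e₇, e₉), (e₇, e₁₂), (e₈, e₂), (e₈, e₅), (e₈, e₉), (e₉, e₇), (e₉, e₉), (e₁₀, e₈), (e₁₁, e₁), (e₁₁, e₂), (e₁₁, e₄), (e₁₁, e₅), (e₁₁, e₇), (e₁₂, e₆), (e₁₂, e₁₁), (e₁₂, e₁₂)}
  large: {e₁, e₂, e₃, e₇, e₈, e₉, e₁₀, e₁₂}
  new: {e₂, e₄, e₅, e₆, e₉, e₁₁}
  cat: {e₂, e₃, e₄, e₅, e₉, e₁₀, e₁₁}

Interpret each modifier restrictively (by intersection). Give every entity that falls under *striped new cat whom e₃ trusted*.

{e₉}

⟦whom e₃ trusted⟧ = {x : ⟨e₃, x⟩ ∈ ⟦trusted⟧} = {e₁, e₂, e₃, e₇, e₈, e₉}
⟦cat⟧ = {e₂, e₃, e₄, e₅, e₉, e₁₀, e₁₁}
… ∩ ⟦whom e₃ trusted⟧ = {e₂, e₃, e₄, e₅, e₉, e₁₀, e₁₁} ∩ {e₁, e₂, e₃, e₇, e₈, e₉} = {e₂, e₃, e₉}
… ∩ ⟦striped⟧ = {e₂, e₃, e₉} ∩ {e₇, e₉, e₁₁, e₁₂} = {e₉}
… ∩ ⟦new⟧ = {e₉} ∩ {e₂, e₄, e₅, e₆, e₉, e₁₁} = {e₉}
So ⟦striped new cat whom e₃ trusted⟧ = {e₉}.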